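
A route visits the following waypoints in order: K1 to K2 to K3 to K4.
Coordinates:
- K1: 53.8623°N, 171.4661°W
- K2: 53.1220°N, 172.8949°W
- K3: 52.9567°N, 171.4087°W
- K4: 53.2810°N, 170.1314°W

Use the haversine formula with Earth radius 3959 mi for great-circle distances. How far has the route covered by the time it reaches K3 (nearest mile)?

141 mi

Leg distances:
K1→K2: 77.9 mi  (cumulative 77.9 mi)
K2→K3: 62.8 mi  (cumulative 140.7 mi)
Cumulative distance at K3 ≈ 141 mi.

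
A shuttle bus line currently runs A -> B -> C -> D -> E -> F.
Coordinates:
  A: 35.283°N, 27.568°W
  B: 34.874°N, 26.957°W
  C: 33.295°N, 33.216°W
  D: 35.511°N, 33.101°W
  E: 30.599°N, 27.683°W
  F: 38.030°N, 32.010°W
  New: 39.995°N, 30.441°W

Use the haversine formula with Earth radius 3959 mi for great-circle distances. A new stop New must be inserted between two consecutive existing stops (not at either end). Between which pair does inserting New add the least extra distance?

Added distance for inserting New between each consecutive pair:
A–B: 719.0 mi
B–C: 515.5 mi
C–D: 676.7 mi
D–E: 547.6 mi
E–F: 257.7 mi
Smallest added distance is 257.7 mi, inserting between E and F.

between E and F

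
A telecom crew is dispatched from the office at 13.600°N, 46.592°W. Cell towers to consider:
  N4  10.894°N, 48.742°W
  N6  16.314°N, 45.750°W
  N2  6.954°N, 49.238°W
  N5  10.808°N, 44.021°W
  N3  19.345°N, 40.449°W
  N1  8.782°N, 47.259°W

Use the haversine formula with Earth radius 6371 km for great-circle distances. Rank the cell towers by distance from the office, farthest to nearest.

Computing each great-circle distance from 13.600°N, 46.592°W:
N3 19.345°N, 40.449°W: 914.7 km
N2 6.954°N, 49.238°W: 793.6 km
N1 8.782°N, 47.259°W: 540.7 km
N5 10.808°N, 44.021°W: 417.7 km
N4 10.894°N, 48.742°W: 380.9 km
N6 16.314°N, 45.750°W: 315.0 km

N3, N2, N1, N5, N4, N6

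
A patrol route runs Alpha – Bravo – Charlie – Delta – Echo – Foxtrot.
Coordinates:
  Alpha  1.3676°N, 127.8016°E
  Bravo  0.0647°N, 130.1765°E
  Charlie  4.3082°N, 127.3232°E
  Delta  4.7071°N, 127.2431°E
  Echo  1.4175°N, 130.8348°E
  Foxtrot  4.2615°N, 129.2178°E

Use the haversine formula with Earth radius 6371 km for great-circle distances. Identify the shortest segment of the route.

Charlie–Delta

Leg distances:
Alpha→Bravo: 301.2 km
Bravo→Charlie: 568.4 km
Charlie→Delta: 45.2 km
Delta→Echo: 541.1 km
Echo→Foxtrot: 363.7 km
The shortest leg is Charlie–Delta at 45.2 km.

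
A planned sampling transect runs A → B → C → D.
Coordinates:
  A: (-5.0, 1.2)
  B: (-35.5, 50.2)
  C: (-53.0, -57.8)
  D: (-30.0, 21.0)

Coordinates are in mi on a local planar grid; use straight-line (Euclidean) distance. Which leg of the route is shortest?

A–B

Leg distances:
A→B: 57.7 mi
B→C: 109.4 mi
C→D: 82.1 mi
The shortest leg is A–B at 57.7 mi.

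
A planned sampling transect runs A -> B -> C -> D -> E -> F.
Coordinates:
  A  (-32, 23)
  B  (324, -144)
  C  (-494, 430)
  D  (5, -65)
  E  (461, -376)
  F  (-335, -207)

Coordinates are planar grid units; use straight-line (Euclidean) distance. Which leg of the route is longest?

Leg distances:
A→B: 393.2
B→C: 999.3
C→D: 702.9
D→E: 552.0
E→F: 813.7
The longest leg is B–C at 999.3.

B–C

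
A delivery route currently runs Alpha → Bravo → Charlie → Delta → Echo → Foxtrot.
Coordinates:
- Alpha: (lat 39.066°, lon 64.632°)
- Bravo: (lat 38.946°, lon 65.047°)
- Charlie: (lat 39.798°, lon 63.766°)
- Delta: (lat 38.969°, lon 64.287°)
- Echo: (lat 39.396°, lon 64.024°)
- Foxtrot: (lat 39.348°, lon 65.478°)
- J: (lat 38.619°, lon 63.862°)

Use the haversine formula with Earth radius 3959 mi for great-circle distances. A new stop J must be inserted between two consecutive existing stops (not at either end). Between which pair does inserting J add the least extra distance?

Added distance for inserting J between each consecutive pair:
Alpha–Bravo: 95.6 mi
Bravo–Charlie: 59.1 mi
Charlie–Delta: 51.2 mi
Delta–Echo: 55.0 mi
Echo–Foxtrot: 77.0 mi
Smallest added distance is 51.2 mi, inserting between Charlie and Delta.

between Charlie and Delta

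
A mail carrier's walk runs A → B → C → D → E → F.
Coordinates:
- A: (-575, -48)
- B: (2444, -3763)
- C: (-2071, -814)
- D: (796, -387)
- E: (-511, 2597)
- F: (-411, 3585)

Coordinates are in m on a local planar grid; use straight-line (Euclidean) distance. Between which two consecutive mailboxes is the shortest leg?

E–F

Leg distances:
A→B: 4787.0 m
B→C: 5392.8 m
C→D: 2898.6 m
D→E: 3257.7 m
E→F: 993.0 m
The shortest leg is E–F at 993.0 m.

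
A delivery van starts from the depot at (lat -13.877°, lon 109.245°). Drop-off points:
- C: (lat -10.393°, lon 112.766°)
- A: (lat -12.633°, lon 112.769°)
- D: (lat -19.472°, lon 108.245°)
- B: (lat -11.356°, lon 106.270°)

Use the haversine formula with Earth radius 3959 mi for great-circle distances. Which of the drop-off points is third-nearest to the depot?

C

Distances from the depot ((lat -13.877°, lon 109.245°)):
A: 252.1 mi
B: 265.7 mi
C: 338.4 mi
D: 392.2 mi
The third-nearest is C at 338.4 mi.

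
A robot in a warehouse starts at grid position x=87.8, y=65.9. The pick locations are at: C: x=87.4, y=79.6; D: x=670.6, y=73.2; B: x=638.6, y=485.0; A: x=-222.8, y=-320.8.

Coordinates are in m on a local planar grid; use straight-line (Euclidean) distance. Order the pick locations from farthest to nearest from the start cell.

B, D, A, C

Distance from the start cell at x=87.8, y=65.9 to each:
B x=638.6, y=485.0: 692.1 m
D x=670.6, y=73.2: 582.8 m
A x=-222.8, y=-320.8: 496.0 m
C x=87.4, y=79.6: 13.7 m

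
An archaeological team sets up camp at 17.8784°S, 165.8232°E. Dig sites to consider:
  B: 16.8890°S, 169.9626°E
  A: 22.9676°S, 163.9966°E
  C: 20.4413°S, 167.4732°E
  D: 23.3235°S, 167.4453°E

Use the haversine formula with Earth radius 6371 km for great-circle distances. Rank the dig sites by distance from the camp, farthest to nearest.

D, A, B, C

Distances from the camp:
D 23.3235°S, 167.4453°E: 628.5 km
A 22.9676°S, 163.9966°E: 597.0 km
B 16.8890°S, 169.9626°E: 452.8 km
C 20.4413°S, 167.4732°E: 333.5 km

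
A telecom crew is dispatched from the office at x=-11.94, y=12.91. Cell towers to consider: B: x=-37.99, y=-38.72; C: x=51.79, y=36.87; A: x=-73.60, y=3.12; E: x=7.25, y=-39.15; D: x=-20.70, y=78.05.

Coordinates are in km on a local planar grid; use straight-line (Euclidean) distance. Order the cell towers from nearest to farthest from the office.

E, B, A, D, C

Distances from the office:
E x=7.25, y=-39.15: 55.5 km
B x=-37.99, y=-38.72: 57.8 km
A x=-73.60, y=3.12: 62.4 km
D x=-20.70, y=78.05: 65.7 km
C x=51.79, y=36.87: 68.1 km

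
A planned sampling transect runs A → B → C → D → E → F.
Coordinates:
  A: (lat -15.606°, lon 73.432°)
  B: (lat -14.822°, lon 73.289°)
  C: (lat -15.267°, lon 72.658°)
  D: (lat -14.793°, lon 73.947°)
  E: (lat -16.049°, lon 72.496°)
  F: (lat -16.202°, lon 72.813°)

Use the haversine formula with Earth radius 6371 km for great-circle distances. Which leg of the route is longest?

Leg distances:
A→B: 88.5 km
B→C: 83.9 km
C→D: 148.1 km
D→E: 209.0 km
E→F: 37.9 km
The longest leg is D–E at 209.0 km.

D–E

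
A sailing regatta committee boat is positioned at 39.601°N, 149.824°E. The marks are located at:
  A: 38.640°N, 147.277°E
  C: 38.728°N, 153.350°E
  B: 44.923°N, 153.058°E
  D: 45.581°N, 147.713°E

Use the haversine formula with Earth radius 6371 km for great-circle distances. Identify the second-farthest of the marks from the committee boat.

Distances from the committee boat (39.601°N, 149.824°E):
D: 687.0 km
B: 648.7 km
C: 319.1 km
A: 244.3 km
The second-farthest is B at 648.7 km.

B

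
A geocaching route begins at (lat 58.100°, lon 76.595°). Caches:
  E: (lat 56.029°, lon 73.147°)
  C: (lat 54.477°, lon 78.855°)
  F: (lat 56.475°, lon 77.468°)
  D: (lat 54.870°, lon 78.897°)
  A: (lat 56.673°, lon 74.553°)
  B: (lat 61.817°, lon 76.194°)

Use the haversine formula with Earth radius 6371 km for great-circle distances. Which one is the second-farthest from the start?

B

Distances from the start ((lat 58.100°, lon 76.595°)):
C: 426.3 km
B: 413.9 km
D: 385.9 km
E: 310.5 km
A: 200.4 km
F: 188.1 km
The second-farthest is B at 413.9 km.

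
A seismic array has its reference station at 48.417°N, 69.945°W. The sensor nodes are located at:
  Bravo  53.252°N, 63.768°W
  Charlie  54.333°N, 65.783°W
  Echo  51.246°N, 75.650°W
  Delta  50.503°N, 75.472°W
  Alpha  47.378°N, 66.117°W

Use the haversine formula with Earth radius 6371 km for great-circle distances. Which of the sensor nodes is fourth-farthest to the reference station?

Delta

Distance to each, sorted:
Charlie: 718.2 km
Bravo: 690.3 km
Echo: 515.9 km
Delta: 461.7 km
Alpha: 307.8 km
The fourth-farthest is Delta at 461.7 km.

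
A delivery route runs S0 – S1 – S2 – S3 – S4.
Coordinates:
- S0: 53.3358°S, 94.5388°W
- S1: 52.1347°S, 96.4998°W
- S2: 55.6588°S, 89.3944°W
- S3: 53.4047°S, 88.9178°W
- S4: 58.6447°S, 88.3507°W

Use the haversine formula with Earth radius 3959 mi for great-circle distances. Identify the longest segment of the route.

Leg distances:
S0→S1: 116.7 mi
S1→S2: 377.8 mi
S2→S3: 156.9 mi
S3→S4: 362.7 mi
The longest leg is S1–S2 at 377.8 mi.

S1–S2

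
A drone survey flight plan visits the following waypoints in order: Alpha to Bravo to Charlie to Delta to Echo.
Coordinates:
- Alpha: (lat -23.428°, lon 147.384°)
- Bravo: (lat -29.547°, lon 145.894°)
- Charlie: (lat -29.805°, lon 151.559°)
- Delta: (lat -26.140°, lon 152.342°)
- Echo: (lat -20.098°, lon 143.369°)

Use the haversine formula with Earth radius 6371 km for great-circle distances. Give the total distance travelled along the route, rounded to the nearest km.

2796 km

Leg distances:
Alpha→Bravo: 696.3 km  (cumulative 696.3 km)
Bravo→Charlie: 548.0 km  (cumulative 1244.3 km)
Charlie→Delta: 414.7 km  (cumulative 1659.1 km)
Delta→Echo: 1136.6 km  (cumulative 2795.7 km)
Total route length ≈ 2796 km.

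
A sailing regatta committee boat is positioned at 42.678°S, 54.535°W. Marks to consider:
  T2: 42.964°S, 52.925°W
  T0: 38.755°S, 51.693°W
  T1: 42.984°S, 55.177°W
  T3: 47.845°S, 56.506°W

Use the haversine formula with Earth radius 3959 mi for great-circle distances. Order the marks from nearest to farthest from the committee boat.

T1, T2, T0, T3

Distances from the committee boat:
T1 42.984°S, 55.177°W: 38.8 mi
T2 42.964°S, 52.925°W: 84.0 mi
T0 38.755°S, 51.693°W: 309.2 mi
T3 47.845°S, 56.506°W: 369.6 mi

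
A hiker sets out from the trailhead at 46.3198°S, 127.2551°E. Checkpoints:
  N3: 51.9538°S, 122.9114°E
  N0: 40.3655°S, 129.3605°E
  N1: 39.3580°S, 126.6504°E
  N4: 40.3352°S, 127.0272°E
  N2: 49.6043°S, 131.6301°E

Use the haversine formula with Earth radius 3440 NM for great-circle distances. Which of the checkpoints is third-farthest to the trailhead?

N0

Distance to each, sorted:
N1: 418.8 NM
N3: 378.7 NM
N0: 369.1 NM
N4: 359.4 NM
N2: 264.2 NM
The third-farthest is N0 at 369.1 NM.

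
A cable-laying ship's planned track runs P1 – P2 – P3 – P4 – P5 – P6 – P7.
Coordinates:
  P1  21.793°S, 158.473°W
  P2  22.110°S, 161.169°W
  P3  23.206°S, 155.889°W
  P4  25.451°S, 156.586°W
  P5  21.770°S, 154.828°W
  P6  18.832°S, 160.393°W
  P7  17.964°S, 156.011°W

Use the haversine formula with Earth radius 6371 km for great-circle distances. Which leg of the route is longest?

Leg distances:
P1→P2: 280.3 km
P2→P3: 555.3 km
P3→P4: 259.4 km
P4→P5: 446.8 km
P5→P6: 665.9 km
P6→P7: 472.3 km
The longest leg is P5–P6 at 665.9 km.

P5–P6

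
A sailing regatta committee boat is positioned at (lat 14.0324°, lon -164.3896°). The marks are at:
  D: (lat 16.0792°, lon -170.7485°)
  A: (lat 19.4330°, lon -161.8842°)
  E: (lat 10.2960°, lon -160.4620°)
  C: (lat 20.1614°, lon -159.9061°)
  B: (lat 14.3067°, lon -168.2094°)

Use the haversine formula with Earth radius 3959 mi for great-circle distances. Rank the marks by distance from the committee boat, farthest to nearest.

C, D, A, E, B

Distances from the committee boat:
C (lat 20.1614°, lon -159.9061°): 516.6 mi
D (lat 16.0792°, lon -170.7485°): 447.2 mi
A (lat 19.4330°, lon -161.8842°): 408.3 mi
E (lat 10.2960°, lon -160.4620°): 370.1 mi
B (lat 14.3067°, lon -168.2094°): 256.6 mi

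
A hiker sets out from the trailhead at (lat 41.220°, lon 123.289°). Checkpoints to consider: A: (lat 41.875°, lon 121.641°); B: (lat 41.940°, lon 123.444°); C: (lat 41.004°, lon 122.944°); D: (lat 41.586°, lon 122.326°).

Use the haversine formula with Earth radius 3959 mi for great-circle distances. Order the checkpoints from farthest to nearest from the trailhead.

Computing each great-circle distance from (lat 41.220°, lon 123.289°):
A (lat 41.875°, lon 121.641°): 96.5 mi
D (lat 41.586°, lon 122.326°): 56.0 mi
B (lat 41.940°, lon 123.444°): 50.4 mi
C (lat 41.004°, lon 122.944°): 23.4 mi

A, D, B, C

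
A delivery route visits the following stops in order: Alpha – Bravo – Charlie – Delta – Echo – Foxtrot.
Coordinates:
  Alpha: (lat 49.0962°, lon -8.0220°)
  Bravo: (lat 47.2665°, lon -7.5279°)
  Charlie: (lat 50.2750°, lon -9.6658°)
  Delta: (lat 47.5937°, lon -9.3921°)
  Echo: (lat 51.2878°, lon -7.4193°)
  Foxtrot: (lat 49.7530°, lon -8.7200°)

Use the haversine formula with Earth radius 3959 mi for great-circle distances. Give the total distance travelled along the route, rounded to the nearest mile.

934 mi

Leg distances:
Alpha→Bravo: 128.5 mi  (cumulative 128.5 mi)
Bravo→Charlie: 229.5 mi  (cumulative 358.0 mi)
Charlie→Delta: 185.7 mi  (cumulative 543.7 mi)
Delta→Echo: 270.2 mi  (cumulative 813.9 mi)
Echo→Foxtrot: 120.5 mi  (cumulative 934.3 mi)
Total route length ≈ 934 mi.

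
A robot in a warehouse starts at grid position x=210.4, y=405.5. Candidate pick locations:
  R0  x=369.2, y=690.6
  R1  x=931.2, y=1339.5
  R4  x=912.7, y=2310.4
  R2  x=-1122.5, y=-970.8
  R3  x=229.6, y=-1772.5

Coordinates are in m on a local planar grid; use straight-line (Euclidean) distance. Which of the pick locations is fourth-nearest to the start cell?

Distance to each, sorted:
R0: 326.3 m
R1: 1179.8 m
R2: 1915.9 m
R4: 2030.2 m
R3: 2178.1 m
The fourth-nearest is R4 at 2030.2 m.

R4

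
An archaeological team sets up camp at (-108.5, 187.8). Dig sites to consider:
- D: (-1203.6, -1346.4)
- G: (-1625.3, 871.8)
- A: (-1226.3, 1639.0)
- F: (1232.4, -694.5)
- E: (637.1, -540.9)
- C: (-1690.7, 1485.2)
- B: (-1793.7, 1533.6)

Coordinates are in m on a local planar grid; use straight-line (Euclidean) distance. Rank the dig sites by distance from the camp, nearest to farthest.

Distance from the camp at (-108.5, 187.8) to each:
E (637.1, -540.9): 1042.6 m
F (1232.4, -694.5): 1605.1 m
G (-1625.3, 871.8): 1663.9 m
A (-1226.3, 1639.0): 1831.8 m
D (-1203.6, -1346.4): 1884.9 m
C (-1690.7, 1485.2): 2046.1 m
B (-1793.7, 1533.6): 2156.6 m

E, F, G, A, D, C, B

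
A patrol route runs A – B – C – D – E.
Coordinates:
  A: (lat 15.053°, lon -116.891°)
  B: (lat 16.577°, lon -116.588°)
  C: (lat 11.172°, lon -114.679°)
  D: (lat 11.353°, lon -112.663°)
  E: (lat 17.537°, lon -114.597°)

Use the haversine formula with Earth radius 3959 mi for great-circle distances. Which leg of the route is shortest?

A–B

Leg distances:
A→B: 107.2 mi
B→C: 394.8 mi
C→D: 137.2 mi
D→E: 446.4 mi
The shortest leg is A–B at 107.2 mi.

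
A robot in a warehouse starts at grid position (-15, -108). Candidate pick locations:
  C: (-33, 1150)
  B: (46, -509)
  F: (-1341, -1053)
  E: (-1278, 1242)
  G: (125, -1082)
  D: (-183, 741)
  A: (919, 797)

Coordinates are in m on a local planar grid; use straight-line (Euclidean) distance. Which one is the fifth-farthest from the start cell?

G

Distances from the start cell ((-15, -108)):
E: 1848.7 m
F: 1628.3 m
A: 1300.5 m
C: 1258.1 m
G: 984.0 m
D: 865.5 m
B: 405.6 m
The fifth-farthest is G at 984.0 m.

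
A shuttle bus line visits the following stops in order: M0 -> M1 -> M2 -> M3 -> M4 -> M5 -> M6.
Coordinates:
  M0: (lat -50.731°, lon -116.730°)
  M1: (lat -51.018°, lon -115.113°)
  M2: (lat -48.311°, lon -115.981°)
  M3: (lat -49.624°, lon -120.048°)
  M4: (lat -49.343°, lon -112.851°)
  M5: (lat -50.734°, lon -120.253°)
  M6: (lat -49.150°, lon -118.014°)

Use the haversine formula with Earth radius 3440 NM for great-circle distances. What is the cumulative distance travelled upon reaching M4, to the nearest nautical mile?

Leg distances:
M0→M1: 63.6 NM  (cumulative 63.6 NM)
M1→M2: 166.0 NM  (cumulative 229.6 NM)
M2→M3: 178.6 NM  (cumulative 408.2 NM)
M3→M4: 281.1 NM  (cumulative 689.3 NM)
Cumulative distance at M4 ≈ 689 NM.

689 NM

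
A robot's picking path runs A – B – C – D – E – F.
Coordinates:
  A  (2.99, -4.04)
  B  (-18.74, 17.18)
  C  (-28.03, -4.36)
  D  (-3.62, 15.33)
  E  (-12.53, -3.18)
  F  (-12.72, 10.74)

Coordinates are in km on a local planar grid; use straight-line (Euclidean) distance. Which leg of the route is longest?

C–D

Leg distances:
A→B: 30.4 km
B→C: 23.5 km
C→D: 31.4 km
D→E: 20.5 km
E→F: 13.9 km
The longest leg is C–D at 31.4 km.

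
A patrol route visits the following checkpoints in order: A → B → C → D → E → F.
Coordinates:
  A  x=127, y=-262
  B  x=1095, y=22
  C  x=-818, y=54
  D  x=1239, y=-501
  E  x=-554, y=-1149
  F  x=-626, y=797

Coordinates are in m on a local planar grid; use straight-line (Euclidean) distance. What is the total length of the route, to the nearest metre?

8906 m

Leg distances:
A→B: 1008.8 m  (cumulative 1008.8 m)
B→C: 1913.3 m  (cumulative 2922.1 m)
C→D: 2130.6 m  (cumulative 5052.6 m)
D→E: 1906.5 m  (cumulative 6959.1 m)
E→F: 1947.3 m  (cumulative 8906.5 m)
Total route length ≈ 8906 m.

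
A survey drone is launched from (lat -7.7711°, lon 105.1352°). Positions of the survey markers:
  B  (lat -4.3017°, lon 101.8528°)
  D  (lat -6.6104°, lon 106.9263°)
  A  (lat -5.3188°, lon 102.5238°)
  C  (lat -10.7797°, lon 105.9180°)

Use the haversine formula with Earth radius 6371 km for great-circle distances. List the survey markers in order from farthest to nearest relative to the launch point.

Distances from the launch point:
B (lat -4.3017°, lon 101.8528°): 529.6 km
A (lat -5.3188°, lon 102.5238°): 396.9 km
C (lat -10.7797°, lon 105.9180°): 345.4 km
D (lat -6.6104°, lon 106.9263°): 236.0 km

B, A, C, D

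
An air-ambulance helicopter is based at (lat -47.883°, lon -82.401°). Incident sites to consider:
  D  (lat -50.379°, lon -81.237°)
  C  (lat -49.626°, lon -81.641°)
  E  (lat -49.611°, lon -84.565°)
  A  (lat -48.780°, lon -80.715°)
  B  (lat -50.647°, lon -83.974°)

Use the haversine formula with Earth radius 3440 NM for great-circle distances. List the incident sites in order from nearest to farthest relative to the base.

A, C, E, D, B

Distance from the base at (lat -47.883°, lon -82.401°) to each:
A (lat -48.780°, lon -80.715°): 86.2 NM
C (lat -49.626°, lon -81.641°): 108.9 NM
E (lat -49.611°, lon -84.565°): 134.5 NM
D (lat -50.379°, lon -81.237°): 156.7 NM
B (lat -50.647°, lon -83.974°): 177.0 NM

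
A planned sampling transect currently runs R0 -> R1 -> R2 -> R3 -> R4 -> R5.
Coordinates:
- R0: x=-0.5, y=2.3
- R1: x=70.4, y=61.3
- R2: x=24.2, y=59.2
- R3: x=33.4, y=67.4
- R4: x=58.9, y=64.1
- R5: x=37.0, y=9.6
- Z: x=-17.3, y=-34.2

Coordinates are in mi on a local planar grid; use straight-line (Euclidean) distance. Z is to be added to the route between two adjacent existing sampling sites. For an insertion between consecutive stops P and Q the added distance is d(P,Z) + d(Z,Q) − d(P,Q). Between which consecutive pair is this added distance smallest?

between R0 and R1

Added distance for inserting Z between each consecutive pair:
R0–R1: 77.6 mi
R1–R2: 185.6 mi
R2–R3: 203.4 mi
R3–R4: 212.2 mi
R4–R5: 135.4 mi
Smallest added distance is 77.6 mi, inserting between R0 and R1.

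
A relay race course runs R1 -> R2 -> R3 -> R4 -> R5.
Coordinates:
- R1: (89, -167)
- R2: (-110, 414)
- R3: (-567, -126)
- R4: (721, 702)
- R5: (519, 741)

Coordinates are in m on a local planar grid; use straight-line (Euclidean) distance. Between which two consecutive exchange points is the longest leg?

Leg distances:
R1→R2: 614.1 m
R2→R3: 707.4 m
R3→R4: 1531.2 m
R4→R5: 205.7 m
The longest leg is R3–R4 at 1531.2 m.

R3–R4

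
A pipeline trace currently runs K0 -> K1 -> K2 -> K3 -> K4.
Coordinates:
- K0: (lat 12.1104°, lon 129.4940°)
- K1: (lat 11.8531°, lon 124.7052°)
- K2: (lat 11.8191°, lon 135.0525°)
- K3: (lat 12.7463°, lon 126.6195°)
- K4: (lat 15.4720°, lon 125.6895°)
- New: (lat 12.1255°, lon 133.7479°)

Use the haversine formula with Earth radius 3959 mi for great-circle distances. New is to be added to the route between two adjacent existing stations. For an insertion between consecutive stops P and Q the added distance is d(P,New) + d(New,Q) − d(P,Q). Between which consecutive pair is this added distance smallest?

Added distance for inserting New between each consecutive pair:
K0–K1: 574.7 mi
K1–K2: 2.4 mi
K2–K3: 0.7 mi
K3–K4: 872.5 mi
Smallest added distance is 0.7 mi, inserting between K2 and K3.

between K2 and K3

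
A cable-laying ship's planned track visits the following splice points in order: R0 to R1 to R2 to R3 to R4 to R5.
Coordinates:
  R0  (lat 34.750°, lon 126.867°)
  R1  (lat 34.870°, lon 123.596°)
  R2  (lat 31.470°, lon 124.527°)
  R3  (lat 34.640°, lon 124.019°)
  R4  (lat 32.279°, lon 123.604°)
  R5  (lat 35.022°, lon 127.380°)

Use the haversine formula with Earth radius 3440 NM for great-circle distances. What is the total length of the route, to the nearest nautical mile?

Leg distances:
R0→R1: 161.4 NM  (cumulative 161.4 NM)
R1→R2: 209.4 NM  (cumulative 370.8 NM)
R2→R3: 192.0 NM  (cumulative 562.9 NM)
R3→R4: 143.3 NM  (cumulative 706.1 NM)
R4→R5: 250.4 NM  (cumulative 956.6 NM)
Total route length ≈ 957 NM.

957 NM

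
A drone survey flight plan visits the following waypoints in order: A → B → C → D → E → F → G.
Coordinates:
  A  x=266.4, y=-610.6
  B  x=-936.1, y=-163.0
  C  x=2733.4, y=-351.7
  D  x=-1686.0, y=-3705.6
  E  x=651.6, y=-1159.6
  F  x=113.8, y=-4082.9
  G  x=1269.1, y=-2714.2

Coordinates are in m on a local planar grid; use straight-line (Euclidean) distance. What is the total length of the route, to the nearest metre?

18725 m

Leg distances:
A→B: 1283.1 m  (cumulative 1283.1 m)
B→C: 3674.3 m  (cumulative 4957.5 m)
C→D: 5547.9 m  (cumulative 10505.4 m)
D→E: 3456.4 m  (cumulative 13961.8 m)
E→F: 2972.4 m  (cumulative 16934.1 m)
F→G: 1791.1 m  (cumulative 18725.2 m)
Total route length ≈ 18725 m.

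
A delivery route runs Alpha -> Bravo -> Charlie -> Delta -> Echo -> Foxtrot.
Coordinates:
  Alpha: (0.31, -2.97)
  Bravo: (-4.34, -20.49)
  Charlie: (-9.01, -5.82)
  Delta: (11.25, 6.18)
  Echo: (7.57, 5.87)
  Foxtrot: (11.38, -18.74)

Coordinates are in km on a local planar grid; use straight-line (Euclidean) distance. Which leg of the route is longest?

Echo–Foxtrot

Leg distances:
Alpha→Bravo: 18.1 km
Bravo→Charlie: 15.4 km
Charlie→Delta: 23.5 km
Delta→Echo: 3.7 km
Echo→Foxtrot: 24.9 km
The longest leg is Echo–Foxtrot at 24.9 km.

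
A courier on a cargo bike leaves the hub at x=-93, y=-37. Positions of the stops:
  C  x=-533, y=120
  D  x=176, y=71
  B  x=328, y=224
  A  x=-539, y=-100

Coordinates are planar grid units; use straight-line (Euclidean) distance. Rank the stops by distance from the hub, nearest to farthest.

Distances from the hub:
D x=176, y=71: 289.9
A x=-539, y=-100: 450.4
C x=-533, y=120: 467.2
B x=328, y=224: 495.3

D, A, C, B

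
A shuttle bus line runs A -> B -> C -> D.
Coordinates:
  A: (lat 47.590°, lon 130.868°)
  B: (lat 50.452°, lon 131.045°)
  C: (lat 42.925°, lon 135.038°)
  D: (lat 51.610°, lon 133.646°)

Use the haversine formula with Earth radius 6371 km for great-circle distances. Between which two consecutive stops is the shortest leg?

Leg distances:
A→B: 318.5 km
B→C: 890.3 km
C→D: 971.4 km
The shortest leg is A–B at 318.5 km.

A–B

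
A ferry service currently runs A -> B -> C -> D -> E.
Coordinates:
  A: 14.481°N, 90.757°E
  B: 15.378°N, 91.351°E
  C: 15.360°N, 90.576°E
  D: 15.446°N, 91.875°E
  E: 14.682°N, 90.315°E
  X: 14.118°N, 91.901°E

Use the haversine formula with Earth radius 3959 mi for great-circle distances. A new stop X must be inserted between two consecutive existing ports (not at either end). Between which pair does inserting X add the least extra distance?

Added distance for inserting X between each consecutive pair:
A–B: 101.5 mi
B–C: 166.2 mi
C–D: 128.3 mi
D–E: 88.1 mi
Smallest added distance is 88.1 mi, inserting between D and E.

between D and E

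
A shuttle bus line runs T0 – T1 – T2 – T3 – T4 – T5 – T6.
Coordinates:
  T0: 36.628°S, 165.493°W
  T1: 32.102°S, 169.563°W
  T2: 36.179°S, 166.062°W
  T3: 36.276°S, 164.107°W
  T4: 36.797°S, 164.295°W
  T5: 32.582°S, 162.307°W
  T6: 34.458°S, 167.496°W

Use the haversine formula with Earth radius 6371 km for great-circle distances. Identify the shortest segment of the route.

Leg distances:
T0→T1: 626.6 km
T1→T2: 556.1 km
T2→T3: 175.7 km
T3→T4: 60.3 km
T4→T5: 502.7 km
T5→T6: 524.2 km
The shortest leg is T3–T4 at 60.3 km.

T3–T4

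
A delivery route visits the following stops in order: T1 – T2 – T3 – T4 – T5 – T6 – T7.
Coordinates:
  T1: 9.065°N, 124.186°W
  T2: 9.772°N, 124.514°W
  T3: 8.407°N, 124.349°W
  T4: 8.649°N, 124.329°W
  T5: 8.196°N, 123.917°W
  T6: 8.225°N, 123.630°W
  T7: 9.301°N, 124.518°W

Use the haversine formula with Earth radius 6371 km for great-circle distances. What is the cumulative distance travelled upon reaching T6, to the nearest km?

366 km

Leg distances:
T1→T2: 86.5 km  (cumulative 86.5 km)
T2→T3: 152.9 km  (cumulative 239.3 km)
T3→T4: 27.0 km  (cumulative 266.3 km)
T4→T5: 67.8 km  (cumulative 334.1 km)
T5→T6: 31.8 km  (cumulative 365.8 km)
Cumulative distance at T6 ≈ 366 km.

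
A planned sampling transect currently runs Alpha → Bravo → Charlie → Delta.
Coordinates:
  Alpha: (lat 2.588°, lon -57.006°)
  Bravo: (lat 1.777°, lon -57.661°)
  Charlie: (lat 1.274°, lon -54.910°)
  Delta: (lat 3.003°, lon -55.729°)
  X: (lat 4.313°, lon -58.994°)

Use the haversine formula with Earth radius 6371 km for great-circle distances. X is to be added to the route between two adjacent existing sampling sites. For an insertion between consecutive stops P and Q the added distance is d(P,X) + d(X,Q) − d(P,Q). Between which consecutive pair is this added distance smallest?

between Alpha and Bravo

Added distance for inserting X between each consecutive pair:
Alpha–Bravo: 494.9 km
Bravo–Charlie: 573.2 km
Charlie–Delta: 743.4 km
Smallest added distance is 494.9 km, inserting between Alpha and Bravo.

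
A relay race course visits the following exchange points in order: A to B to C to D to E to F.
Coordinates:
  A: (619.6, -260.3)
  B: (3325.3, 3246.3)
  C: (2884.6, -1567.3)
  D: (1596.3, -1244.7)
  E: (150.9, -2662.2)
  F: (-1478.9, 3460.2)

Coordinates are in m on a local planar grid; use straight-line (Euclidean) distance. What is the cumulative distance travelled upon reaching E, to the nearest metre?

Leg distances:
A→B: 4429.1 m  (cumulative 4429.1 m)
B→C: 4833.7 m  (cumulative 9262.8 m)
C→D: 1328.1 m  (cumulative 10590.9 m)
D→E: 2024.5 m  (cumulative 12615.4 m)
Cumulative distance at E ≈ 12615 m.

12615 m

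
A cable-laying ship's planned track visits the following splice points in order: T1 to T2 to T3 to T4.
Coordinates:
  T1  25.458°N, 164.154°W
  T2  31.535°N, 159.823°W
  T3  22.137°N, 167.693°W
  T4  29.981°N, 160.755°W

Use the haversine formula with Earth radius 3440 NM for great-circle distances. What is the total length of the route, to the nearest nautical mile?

1735 NM

Leg distances:
T1→T2: 430.4 NM  (cumulative 430.4 NM)
T2→T3: 703.8 NM  (cumulative 1134.2 NM)
T3→T4: 601.2 NM  (cumulative 1735.4 NM)
Total route length ≈ 1735 NM.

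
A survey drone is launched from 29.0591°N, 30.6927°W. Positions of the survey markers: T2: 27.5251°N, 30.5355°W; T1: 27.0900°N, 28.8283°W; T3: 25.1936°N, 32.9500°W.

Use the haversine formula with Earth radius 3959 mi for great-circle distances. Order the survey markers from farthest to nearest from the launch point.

T3, T1, T2

Distance from the launch point at 29.0591°N, 30.6927°W to each:
T3 25.1936°N, 32.9500°W: 301.0 mi
T1 27.0900°N, 28.8283°W: 177.3 mi
T2 27.5251°N, 30.5355°W: 106.4 mi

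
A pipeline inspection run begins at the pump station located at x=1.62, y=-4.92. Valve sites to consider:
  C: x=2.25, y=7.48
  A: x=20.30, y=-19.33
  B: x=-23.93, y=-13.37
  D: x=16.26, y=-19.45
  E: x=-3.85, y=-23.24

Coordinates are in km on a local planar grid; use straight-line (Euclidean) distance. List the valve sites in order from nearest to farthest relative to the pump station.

C, E, D, A, B

Computing each straight-line distance from x=1.62, y=-4.92:
C x=2.25, y=7.48: 12.4 km
E x=-3.85, y=-23.24: 19.1 km
D x=16.26, y=-19.45: 20.6 km
A x=20.30, y=-19.33: 23.6 km
B x=-23.93, y=-13.37: 26.9 km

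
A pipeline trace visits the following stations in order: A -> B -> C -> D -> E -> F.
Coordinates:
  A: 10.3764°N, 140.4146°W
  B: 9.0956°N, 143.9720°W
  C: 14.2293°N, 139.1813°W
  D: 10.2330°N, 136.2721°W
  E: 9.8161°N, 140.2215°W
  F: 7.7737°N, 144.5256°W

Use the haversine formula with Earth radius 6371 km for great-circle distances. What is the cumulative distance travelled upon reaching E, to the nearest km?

2168 km

Leg distances:
A→B: 415.1 km  (cumulative 415.1 km)
B→C: 773.2 km  (cumulative 1188.2 km)
C→D: 545.3 km  (cumulative 1733.6 km)
D→E: 434.9 km  (cumulative 2168.5 km)
Cumulative distance at E ≈ 2168 km.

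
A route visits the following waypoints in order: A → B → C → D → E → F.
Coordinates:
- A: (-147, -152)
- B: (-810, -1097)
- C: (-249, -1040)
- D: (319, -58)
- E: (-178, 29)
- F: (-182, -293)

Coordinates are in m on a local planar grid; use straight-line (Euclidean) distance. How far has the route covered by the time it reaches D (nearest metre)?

Leg distances:
A→B: 1154.4 m  (cumulative 1154.4 m)
B→C: 563.9 m  (cumulative 1718.3 m)
C→D: 1134.4 m  (cumulative 2852.7 m)
Cumulative distance at D ≈ 2853 m.

2853 m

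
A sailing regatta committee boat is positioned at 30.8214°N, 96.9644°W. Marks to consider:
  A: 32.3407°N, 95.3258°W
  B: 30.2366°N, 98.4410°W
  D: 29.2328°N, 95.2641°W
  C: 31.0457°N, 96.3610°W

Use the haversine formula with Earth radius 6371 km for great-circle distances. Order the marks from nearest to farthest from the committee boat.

Distance from the committee boat at 30.8214°N, 96.9644°W to each:
C 31.0457°N, 96.3610°W: 62.7 km
B 30.2366°N, 98.4410°W: 155.7 km
A 32.3407°N, 95.3258°W: 229.4 km
D 29.2328°N, 95.2641°W: 240.8 km

C, B, A, D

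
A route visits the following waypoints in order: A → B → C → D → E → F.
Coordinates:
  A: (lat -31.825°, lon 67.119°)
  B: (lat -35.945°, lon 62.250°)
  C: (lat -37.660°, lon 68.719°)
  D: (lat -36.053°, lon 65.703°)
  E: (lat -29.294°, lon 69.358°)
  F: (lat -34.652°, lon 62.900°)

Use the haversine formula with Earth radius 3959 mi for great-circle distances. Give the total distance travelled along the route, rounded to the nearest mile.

2018 mi

Leg distances:
A→B: 398.7 mi  (cumulative 398.7 mi)
B→C: 376.9 mi  (cumulative 775.6 mi)
C→D: 200.3 mi  (cumulative 975.9 mi)
D→E: 513.0 mi  (cumulative 1488.9 mi)
E→F: 529.2 mi  (cumulative 2018.2 mi)
Total route length ≈ 2018 mi.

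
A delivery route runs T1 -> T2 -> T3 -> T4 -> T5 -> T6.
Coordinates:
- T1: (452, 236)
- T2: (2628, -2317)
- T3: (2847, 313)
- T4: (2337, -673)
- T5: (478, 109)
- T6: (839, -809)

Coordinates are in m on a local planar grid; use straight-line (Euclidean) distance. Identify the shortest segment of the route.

Leg distances:
T1→T2: 3354.5 m
T2→T3: 2639.1 m
T3→T4: 1110.1 m
T4→T5: 2016.8 m
T5→T6: 986.4 m
The shortest leg is T5–T6 at 986.4 m.

T5–T6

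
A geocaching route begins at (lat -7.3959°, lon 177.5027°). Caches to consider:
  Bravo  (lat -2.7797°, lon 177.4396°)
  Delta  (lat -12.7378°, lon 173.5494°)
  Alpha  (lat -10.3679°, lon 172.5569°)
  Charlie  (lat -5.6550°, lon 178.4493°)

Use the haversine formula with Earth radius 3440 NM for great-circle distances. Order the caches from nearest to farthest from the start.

Distance from the start at (lat -7.3959°, lon 177.5027°) to each:
Charlie (lat -5.6550°, lon 178.4493°): 118.8 NM
Bravo (lat -2.7797°, lon 177.4396°): 277.2 NM
Alpha (lat -10.3679°, lon 172.5569°): 343.4 NM
Delta (lat -12.7378°, lon 173.5494°): 396.8 NM

Charlie, Bravo, Alpha, Delta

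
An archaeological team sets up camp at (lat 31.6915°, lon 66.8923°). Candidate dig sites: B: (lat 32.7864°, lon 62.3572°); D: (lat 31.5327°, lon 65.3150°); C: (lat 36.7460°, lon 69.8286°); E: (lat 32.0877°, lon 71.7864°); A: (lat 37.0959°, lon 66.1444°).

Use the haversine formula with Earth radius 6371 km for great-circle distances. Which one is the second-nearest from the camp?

B

Distance to each, sorted:
D: 150.4 km
B: 443.5 km
E: 464.1 km
A: 604.8 km
C: 623.4 km
The second-nearest is B at 443.5 km.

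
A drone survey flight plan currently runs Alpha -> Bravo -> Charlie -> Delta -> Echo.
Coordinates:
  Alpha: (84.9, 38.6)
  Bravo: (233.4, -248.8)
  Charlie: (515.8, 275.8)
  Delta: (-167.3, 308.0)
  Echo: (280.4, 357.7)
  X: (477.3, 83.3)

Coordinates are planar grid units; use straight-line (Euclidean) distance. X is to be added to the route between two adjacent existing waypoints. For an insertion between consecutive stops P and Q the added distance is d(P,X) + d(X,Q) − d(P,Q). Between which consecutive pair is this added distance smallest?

Added distance for inserting X between each consecutive pair:
Alpha–Bravo: 483.5
Bravo–Charlie: 12.6
Charlie–Delta: 195.1
Delta–Echo: 569.9
Smallest added distance is 12.6, inserting between Bravo and Charlie.

between Bravo and Charlie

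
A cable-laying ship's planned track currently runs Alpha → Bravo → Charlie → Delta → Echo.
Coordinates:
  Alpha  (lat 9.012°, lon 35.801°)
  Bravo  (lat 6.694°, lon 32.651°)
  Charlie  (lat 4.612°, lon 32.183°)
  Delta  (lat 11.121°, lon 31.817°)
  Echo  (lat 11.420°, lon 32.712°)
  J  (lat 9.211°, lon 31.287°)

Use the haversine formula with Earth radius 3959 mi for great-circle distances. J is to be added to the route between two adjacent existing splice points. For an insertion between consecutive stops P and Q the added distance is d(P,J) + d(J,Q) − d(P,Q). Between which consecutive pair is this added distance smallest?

Added distance for inserting J between each consecutive pair:
Alpha–Bravo: 237.1 mi
Bravo–Charlie: 373.6 mi
Charlie–Delta: 10.0 mi
Delta–Echo: 253.5 mi
Smallest added distance is 10.0 mi, inserting between Charlie and Delta.

between Charlie and Delta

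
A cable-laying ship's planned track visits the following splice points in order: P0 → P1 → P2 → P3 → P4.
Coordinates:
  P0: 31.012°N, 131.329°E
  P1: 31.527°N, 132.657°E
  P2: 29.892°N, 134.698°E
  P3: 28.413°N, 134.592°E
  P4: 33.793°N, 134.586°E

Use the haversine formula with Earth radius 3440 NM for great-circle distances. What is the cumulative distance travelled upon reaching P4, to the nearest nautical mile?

Leg distances:
P0→P1: 74.8 NM  (cumulative 74.8 NM)
P1→P2: 144.0 NM  (cumulative 218.8 NM)
P2→P3: 89.0 NM  (cumulative 307.8 NM)
P3→P4: 323.0 NM  (cumulative 630.8 NM)
Cumulative distance at P4 ≈ 631 NM.

631 NM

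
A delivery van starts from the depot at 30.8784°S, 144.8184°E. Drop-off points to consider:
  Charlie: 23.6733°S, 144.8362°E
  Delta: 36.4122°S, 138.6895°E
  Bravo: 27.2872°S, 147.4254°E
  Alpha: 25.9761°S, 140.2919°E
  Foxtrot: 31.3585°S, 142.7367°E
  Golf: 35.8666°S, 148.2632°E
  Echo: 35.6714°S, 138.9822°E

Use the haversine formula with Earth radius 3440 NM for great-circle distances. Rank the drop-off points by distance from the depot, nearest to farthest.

Foxtrot, Bravo, Golf, Alpha, Echo, Charlie, Delta

Distance from the depot at 30.8784°S, 144.8184°E to each:
Foxtrot 31.3585°S, 142.7367°E: 110.8 NM
Bravo 27.2872°S, 147.4254°E: 255.3 NM
Golf 35.8666°S, 148.2632°E: 345.7 NM
Alpha 25.9761°S, 140.2919°E: 379.0 NM
Echo 35.6714°S, 138.9822°E: 410.5 NM
Charlie 23.6733°S, 144.8362°E: 432.6 NM
Delta 36.4122°S, 138.6895°E: 451.7 NM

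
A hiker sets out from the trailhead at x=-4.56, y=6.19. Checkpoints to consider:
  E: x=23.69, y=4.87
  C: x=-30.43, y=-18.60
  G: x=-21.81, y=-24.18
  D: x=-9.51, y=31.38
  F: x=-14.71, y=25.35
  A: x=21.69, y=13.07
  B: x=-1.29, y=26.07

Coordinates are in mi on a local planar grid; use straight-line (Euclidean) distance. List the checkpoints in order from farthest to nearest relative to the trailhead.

C, G, E, A, D, F, B

Distance from the trailhead at x=-4.56, y=6.19 to each:
C x=-30.43, y=-18.60: 35.8 mi
G x=-21.81, y=-24.18: 34.9 mi
E x=23.69, y=4.87: 28.3 mi
A x=21.69, y=13.07: 27.1 mi
D x=-9.51, y=31.38: 25.7 mi
F x=-14.71, y=25.35: 21.7 mi
B x=-1.29, y=26.07: 20.1 mi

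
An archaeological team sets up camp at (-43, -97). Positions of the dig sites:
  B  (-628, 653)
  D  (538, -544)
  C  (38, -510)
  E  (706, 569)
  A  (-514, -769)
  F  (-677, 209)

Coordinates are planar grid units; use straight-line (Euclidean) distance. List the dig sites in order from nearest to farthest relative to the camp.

Distance from the camp at (-43, -97) to each:
C (38, -510): 420.9
F (-677, 209): 704.0
D (538, -544): 733.1
A (-514, -769): 820.6
B (-628, 653): 951.2
E (706, 569): 1002.3

C, F, D, A, B, E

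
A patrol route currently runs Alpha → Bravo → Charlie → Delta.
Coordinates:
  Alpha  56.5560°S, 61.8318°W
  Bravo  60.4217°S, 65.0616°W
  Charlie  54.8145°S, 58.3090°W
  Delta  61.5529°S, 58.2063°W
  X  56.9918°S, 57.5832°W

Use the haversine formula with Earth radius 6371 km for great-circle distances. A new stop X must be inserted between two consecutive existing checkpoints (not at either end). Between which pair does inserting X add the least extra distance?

Added distance for inserting X between each consecutive pair:
Alpha–Bravo: 370.0 km
Bravo–Charlie: 80.8 km
Charlie–Delta: 5.4 km
Smallest added distance is 5.4 km, inserting between Charlie and Delta.

between Charlie and Delta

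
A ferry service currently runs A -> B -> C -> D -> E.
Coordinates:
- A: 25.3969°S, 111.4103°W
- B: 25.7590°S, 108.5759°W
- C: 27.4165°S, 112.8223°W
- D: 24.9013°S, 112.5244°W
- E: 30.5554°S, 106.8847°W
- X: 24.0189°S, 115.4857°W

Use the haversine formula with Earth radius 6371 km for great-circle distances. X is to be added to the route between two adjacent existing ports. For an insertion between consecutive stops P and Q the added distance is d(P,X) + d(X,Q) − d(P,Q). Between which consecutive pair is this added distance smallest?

between C and D

Added distance for inserting X between each consecutive pair:
A–B: 875.3 km
B–C: 725.0 km
C–D: 496.6 km
D–E: 594.6 km
Smallest added distance is 496.6 km, inserting between C and D.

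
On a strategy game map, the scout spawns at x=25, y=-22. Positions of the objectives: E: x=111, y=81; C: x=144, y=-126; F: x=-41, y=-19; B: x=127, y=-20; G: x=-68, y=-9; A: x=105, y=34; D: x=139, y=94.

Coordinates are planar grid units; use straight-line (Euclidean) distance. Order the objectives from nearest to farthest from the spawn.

F, G, A, B, E, C, D

Distances from the spawn:
F x=-41, y=-19: 66.1
G x=-68, y=-9: 93.9
A x=105, y=34: 97.7
B x=127, y=-20: 102.0
E x=111, y=81: 134.2
C x=144, y=-126: 158.0
D x=139, y=94: 162.6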